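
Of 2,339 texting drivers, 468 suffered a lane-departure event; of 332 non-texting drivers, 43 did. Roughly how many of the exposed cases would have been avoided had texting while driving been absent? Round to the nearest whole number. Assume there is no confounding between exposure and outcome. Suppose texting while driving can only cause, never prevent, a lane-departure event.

p₁ = P(outcome | exposed) = 468/2339 = 0.20009
p₀ = P(outcome | unexposed) = 43/332 = 0.12952
PN = (p₁ − p₀)/p₁ = (0.20009 − 0.12952) / 0.20009 ≈ 0.35269.
Attributable cases ≈ PN × (exposed cases) = 0.35269 × 468 ≈ 165.06.

about 165 cases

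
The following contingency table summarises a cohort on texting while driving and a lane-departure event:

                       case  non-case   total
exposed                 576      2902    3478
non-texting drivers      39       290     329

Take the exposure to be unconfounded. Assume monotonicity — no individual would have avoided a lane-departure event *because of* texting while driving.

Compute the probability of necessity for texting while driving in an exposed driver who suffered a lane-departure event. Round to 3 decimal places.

p₁ = P(outcome | exposed) = 576/3478 = 0.16561
p₀ = P(outcome | unexposed) = 39/329 = 0.11854
Under exogeneity and monotonicity, PN = (p₁ − p₀)/p₁.
PN = (0.16561 − 0.11854) / 0.16561 ≈ 0.2842

PN ≈ 0.284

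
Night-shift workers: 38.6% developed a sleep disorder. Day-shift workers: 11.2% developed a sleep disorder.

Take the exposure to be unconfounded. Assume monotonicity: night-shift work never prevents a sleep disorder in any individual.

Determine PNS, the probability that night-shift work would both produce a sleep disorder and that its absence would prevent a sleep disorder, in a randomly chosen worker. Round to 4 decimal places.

PNS ≈ 0.2740

p₁ = 0.386, p₀ = 0.112.
Under exogeneity and monotonicity, PNS = p₁ − p₀.
PNS = 0.386 − 0.112 = 0.274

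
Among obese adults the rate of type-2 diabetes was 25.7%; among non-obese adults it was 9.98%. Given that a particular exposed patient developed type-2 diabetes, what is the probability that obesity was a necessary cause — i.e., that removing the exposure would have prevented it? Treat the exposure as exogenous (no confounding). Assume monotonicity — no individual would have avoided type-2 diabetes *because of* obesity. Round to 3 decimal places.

p₁ = 0.257, p₀ = 0.0998.
Under exogeneity and monotonicity, PN = (p₁ − p₀) / p₁.
PN = (0.257 − 0.0998) / 0.257 = 0.1572 / 0.257 ≈ 0.6117

PN ≈ 0.612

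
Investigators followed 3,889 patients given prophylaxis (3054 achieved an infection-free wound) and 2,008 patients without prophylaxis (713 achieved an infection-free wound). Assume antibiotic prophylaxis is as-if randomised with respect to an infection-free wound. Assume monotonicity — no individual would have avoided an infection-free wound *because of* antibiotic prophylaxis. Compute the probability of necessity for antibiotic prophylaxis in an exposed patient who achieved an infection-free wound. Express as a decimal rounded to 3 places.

PN ≈ 0.548

p₁ = P(outcome | exposed) = 3054/3889 = 0.78529
p₀ = P(outcome | unexposed) = 713/2008 = 0.35508
Under exogeneity and monotonicity, PN = (p₁ − p₀) / p₁.
PN = (0.78529 − 0.35508) / 0.78529 = 0.43021 / 0.78529 ≈ 0.5478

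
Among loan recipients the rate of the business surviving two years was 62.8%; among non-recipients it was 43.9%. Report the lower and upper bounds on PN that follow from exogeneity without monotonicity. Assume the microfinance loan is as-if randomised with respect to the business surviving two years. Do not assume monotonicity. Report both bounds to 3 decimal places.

0.301 ≤ PN ≤ 0.893

p₁ = 0.628, p₀ = 0.439.
Under exogeneity alone the bounds on PN are max{0,(p₁−p₀)/p₁} ≤ PN ≤ min{1,(1−p₀)/p₁}.
  lower = (p₁ − p₀)/p₁ = 0.189 / 0.628 ≈ 0.3010
  upper = min{1, (1 − p₀)/p₁} = 0.561 / 0.628 ≈ 0.8933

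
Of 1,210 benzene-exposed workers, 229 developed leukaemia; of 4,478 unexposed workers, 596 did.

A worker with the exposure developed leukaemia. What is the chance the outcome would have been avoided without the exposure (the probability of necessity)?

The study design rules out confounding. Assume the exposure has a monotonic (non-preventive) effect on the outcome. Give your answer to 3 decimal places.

PN ≈ 0.297

p₁ = P(outcome | exposed) = 229/1210 = 0.18926
p₀ = P(outcome | unexposed) = 596/4478 = 0.1331
Under exogeneity and monotonicity, PN = (p₁ − p₀) / p₁.
PN = (0.18926 − 0.1331) / 0.18926 = 0.056161 / 0.18926 ≈ 0.2967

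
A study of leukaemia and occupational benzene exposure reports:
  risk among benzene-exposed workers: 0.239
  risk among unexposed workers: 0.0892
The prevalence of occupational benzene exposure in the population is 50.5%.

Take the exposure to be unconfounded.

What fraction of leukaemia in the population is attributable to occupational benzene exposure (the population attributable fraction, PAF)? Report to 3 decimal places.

Let p₁ = 0.239, p₀ = 0.0892.
Overall risk P(Y=1) = π·p₁ + (1−π)·p₀ = 0.505×0.239 + 0.495×0.0892 = 0.16485.
Under exogeneity, PAF = [P(Y=1) − p₀] / P(Y=1).
PAF = (0.16485 − 0.0892) / 0.16485 ≈ 0.4589

PAF ≈ 0.459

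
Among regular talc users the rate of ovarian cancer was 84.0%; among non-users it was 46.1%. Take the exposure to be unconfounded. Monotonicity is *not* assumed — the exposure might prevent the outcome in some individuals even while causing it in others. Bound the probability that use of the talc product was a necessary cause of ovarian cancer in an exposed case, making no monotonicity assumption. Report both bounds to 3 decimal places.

p₁ = 0.84, p₀ = 0.461.
Under exogeneity alone the bounds on PN are max{0,(p₁−p₀)/p₁} ≤ PN ≤ min{1,(1−p₀)/p₁}.
  lower = (p₁ − p₀)/p₁ = 0.379 / 0.84 ≈ 0.4512
  upper = min{1, (1 − p₀)/p₁} = 0.539 / 0.84 ≈ 0.6417

0.451 ≤ PN ≤ 0.642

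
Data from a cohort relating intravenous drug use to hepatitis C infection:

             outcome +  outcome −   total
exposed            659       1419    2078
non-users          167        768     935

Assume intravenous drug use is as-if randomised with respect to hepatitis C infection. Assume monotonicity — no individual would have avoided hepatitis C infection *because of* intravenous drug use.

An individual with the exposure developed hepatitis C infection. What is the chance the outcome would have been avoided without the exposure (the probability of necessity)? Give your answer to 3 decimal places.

p₁ = P(outcome | exposed) = 659/2078 = 0.31713
p₀ = P(outcome | unexposed) = 167/935 = 0.17861
Under exogeneity and monotonicity, PN = (p₁ − p₀)/p₁.
PN = (0.31713 − 0.17861) / 0.31713 ≈ 0.4368

PN ≈ 0.437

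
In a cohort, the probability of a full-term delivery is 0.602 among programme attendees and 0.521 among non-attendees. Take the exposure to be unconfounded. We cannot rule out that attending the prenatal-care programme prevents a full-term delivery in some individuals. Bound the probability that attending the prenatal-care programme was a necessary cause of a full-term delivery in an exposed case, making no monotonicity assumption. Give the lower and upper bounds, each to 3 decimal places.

0.135 ≤ PN ≤ 0.796

Let p₁ = 0.602, p₀ = 0.521.
Under exogeneity alone the bounds on PN are max{0,(p₁−p₀)/p₁} ≤ PN ≤ min{1,(1−p₀)/p₁}.
  lower = (p₁ − p₀)/p₁ = 0.081 / 0.602 ≈ 0.1346
  upper = min{1, (1 − p₀)/p₁} = 0.479 / 0.602 ≈ 0.7957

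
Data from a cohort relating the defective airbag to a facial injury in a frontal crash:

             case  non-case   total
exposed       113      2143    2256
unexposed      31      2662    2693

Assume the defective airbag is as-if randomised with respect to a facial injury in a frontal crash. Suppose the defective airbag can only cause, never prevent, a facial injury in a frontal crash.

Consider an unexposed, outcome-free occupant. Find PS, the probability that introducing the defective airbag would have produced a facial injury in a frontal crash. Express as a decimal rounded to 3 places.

p₁ = P(outcome | exposed) = 113/2256 = 0.050089
p₀ = P(outcome | unexposed) = 31/2693 = 0.011511
Under exogeneity and monotonicity, PS = (p₁ − p₀) / (1 − p₀).
PS = (0.050089 − 0.011511) / (1 − 0.011511) = 0.038577 / 0.98849 ≈ 0.0390

PS ≈ 0.039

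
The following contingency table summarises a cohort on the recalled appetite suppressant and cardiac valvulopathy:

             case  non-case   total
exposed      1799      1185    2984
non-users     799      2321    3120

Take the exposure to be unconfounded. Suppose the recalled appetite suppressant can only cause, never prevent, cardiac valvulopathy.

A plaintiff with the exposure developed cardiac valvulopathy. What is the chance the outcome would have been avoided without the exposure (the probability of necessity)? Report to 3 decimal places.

p₁ = P(outcome | exposed) = 1799/2984 = 0.60288
p₀ = P(outcome | unexposed) = 799/3120 = 0.25609
Under exogeneity and monotonicity, PN = (p₁ − p₀) / p₁.
PN = (0.60288 − 0.25609) / 0.60288 = 0.34679 / 0.60288 ≈ 0.5752

PN ≈ 0.575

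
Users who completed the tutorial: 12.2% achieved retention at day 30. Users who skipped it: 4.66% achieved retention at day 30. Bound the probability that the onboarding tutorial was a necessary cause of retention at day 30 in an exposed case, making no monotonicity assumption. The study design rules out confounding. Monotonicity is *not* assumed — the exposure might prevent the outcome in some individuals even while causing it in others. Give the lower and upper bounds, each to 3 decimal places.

p₁ = 0.122, p₀ = 0.0466.
Under exogeneity alone the bounds on PN are max{0,(p₁−p₀)/p₁} ≤ PN ≤ min{1,(1−p₀)/p₁}.
  lower = (p₁ − p₀)/p₁ = 0.0754 / 0.122 ≈ 0.6180
  upper = min{1, (1 − p₀)/p₁} = 0.9534 / 0.122 ≈ 7.8148 → capped at 1

0.618 ≤ PN ≤ 1.000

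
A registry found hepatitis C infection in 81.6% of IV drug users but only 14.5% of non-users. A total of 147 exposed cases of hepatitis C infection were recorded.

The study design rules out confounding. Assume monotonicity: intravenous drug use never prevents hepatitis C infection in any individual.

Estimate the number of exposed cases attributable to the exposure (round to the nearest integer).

about 121 cases

p₁ = 0.816, p₀ = 0.145.
PN = (p₁ − p₀)/p₁ = (0.816 − 0.145) / 0.816 ≈ 0.82230.
Attributable cases ≈ PN × (exposed cases) = 0.82230 × 147 ≈ 120.88.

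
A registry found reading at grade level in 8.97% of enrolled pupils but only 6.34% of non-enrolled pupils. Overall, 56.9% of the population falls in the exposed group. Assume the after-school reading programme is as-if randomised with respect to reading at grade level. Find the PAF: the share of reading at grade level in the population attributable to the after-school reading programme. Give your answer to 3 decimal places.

PAF ≈ 0.191

p₁ = 0.0897, p₀ = 0.0634.
Overall risk P(Y=1) = π·p₁ + (1−π)·p₀ = 0.569×0.0897 + 0.431×0.0634 = 0.078365.
Under exogeneity, PAF = [P(Y=1) − p₀] / P(Y=1).
PAF = (0.078365 − 0.0634) / 0.078365 ≈ 0.1910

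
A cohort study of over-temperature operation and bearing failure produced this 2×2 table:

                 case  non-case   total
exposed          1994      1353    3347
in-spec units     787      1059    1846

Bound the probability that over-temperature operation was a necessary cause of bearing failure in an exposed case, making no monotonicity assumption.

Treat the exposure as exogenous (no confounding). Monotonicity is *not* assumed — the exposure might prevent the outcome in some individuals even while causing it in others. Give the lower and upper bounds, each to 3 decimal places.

p₁ = P(outcome | exposed) = 1994/3347 = 0.59576
p₀ = P(outcome | unexposed) = 787/1846 = 0.42633
Under exogeneity alone the bounds on PN are max{0,(p₁−p₀)/p₁} ≤ PN ≤ min{1,(1−p₀)/p₁}.
  lower = (p₁ − p₀)/p₁ = 0.16943 / 0.59576 ≈ 0.2844
  upper = min{1, (1 − p₀)/p₁} = 0.57367 / 0.59576 ≈ 0.9629

0.284 ≤ PN ≤ 0.963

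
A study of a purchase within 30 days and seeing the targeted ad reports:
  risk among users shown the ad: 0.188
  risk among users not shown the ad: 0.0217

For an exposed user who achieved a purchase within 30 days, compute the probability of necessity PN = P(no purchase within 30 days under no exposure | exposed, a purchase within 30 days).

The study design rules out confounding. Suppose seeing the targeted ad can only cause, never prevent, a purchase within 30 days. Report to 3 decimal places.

PN ≈ 0.885

Let p₁ = 0.188, p₀ = 0.0217.
Under exogeneity and monotonicity, PN = (p₁ − p₀) / p₁.
PN = (0.188 − 0.0217) / 0.188 = 0.1663 / 0.188 ≈ 0.8846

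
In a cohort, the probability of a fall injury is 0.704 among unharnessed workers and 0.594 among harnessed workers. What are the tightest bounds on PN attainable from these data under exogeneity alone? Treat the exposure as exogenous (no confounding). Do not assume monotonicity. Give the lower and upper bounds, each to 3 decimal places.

0.156 ≤ PN ≤ 0.577

Let p₁ = 0.704, p₀ = 0.594.
Under exogeneity alone the bounds on PN are max{0,(p₁−p₀)/p₁} ≤ PN ≤ min{1,(1−p₀)/p₁}.
  lower = (p₁ − p₀)/p₁ = 0.11 / 0.704 ≈ 0.1562
  upper = min{1, (1 − p₀)/p₁} = 0.406 / 0.704 ≈ 0.5767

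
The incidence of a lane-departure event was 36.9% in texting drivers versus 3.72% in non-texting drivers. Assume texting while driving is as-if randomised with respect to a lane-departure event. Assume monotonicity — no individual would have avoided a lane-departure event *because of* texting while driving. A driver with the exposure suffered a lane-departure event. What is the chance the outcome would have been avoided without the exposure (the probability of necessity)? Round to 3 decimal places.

PN ≈ 0.899

p₁ = 0.369, p₀ = 0.0372.
Under exogeneity and monotonicity, PN = (p₁ − p₀) / p₁.
PN = (0.369 − 0.0372) / 0.369 = 0.3318 / 0.369 ≈ 0.8992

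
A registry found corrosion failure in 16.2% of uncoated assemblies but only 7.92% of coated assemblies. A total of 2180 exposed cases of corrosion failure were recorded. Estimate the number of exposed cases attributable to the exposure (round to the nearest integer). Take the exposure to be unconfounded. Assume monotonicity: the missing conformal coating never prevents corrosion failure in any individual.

about 1114 cases

p₁ = 0.162, p₀ = 0.0792.
PN = (p₁ − p₀)/p₁ = (0.162 − 0.0792) / 0.162 ≈ 0.51111.
Attributable cases ≈ PN × (exposed cases) = 0.51111 × 2180 ≈ 1114.22.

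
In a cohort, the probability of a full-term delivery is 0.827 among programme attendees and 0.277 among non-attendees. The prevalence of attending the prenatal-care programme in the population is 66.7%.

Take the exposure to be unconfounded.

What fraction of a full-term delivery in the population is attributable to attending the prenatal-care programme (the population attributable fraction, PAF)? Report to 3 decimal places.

Let p₁ = 0.827, p₀ = 0.277.
Overall risk P(Y=1) = π·p₁ + (1−π)·p₀ = 0.667×0.827 + 0.333×0.277 = 0.64385.
Under exogeneity, PAF = [P(Y=1) − p₀] / P(Y=1).
PAF = (0.64385 − 0.277) / 0.64385 ≈ 0.5698

PAF ≈ 0.570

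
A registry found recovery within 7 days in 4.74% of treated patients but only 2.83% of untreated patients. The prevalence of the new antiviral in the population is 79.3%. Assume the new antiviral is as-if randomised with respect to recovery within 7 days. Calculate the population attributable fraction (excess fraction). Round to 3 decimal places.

PAF ≈ 0.349

p₁ = 0.0474, p₀ = 0.0283.
Overall risk P(Y=1) = π·p₁ + (1−π)·p₀ = 0.793×0.0474 + 0.207×0.0283 = 0.043446.
Under exogeneity, PAF = [P(Y=1) − p₀] / P(Y=1).
PAF = (0.043446 − 0.0283) / 0.043446 ≈ 0.3486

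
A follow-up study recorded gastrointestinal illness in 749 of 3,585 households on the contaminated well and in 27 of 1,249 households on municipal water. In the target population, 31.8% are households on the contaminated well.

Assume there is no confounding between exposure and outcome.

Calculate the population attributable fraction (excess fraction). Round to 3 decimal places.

PAF ≈ 0.734

p₁ = P(outcome | exposed) = 749/3585 = 0.20893
p₀ = P(outcome | unexposed) = 27/1249 = 0.021617
Overall risk P(Y=1) = π·p₁ + (1−π)·p₀ = 0.318×0.20893 + 0.682×0.021617 = 0.081181.
Under exogeneity, PAF = [P(Y=1) − p₀] / P(Y=1).
PAF = (0.081181 − 0.021617) / 0.081181 ≈ 0.7337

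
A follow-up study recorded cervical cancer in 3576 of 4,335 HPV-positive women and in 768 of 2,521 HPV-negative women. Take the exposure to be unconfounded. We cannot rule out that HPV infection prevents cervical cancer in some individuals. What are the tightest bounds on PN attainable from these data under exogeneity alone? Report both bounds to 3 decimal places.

0.631 ≤ PN ≤ 0.843

p₁ = P(outcome | exposed) = 3576/4335 = 0.82491
p₀ = P(outcome | unexposed) = 768/2521 = 0.30464
Under exogeneity alone the bounds on PN are max{0,(p₁−p₀)/p₁} ≤ PN ≤ min{1,(1−p₀)/p₁}.
  lower = (p₁ − p₀)/p₁ = 0.52027 / 0.82491 ≈ 0.6307
  upper = min{1, (1 − p₀)/p₁} = 0.69536 / 0.82491 ≈ 0.8429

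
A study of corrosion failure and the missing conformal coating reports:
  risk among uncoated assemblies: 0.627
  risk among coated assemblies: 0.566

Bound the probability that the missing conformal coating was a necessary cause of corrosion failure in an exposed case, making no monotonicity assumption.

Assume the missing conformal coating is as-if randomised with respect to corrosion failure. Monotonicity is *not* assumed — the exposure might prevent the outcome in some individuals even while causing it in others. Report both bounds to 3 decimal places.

0.097 ≤ PN ≤ 0.692

Let p₁ = 0.627, p₀ = 0.566.
Under exogeneity alone the bounds on PN are max{0,(p₁−p₀)/p₁} ≤ PN ≤ min{1,(1−p₀)/p₁}.
  lower = (p₁ − p₀)/p₁ = 0.061 / 0.627 ≈ 0.0973
  upper = min{1, (1 − p₀)/p₁} = 0.434 / 0.627 ≈ 0.6922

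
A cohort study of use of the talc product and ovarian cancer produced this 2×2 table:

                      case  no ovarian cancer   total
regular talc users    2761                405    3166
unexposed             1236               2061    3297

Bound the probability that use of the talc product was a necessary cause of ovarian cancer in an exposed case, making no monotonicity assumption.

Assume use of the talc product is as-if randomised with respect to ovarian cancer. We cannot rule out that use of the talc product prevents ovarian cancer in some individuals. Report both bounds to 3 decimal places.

0.570 ≤ PN ≤ 0.717

p₁ = P(outcome | exposed) = 2761/3166 = 0.87208
p₀ = P(outcome | unexposed) = 1236/3297 = 0.37489
Under exogeneity alone the bounds on PN are max{0,(p₁−p₀)/p₁} ≤ PN ≤ min{1,(1−p₀)/p₁}.
  lower = (p₁ − p₀)/p₁ = 0.49719 / 0.87208 ≈ 0.5701
  upper = min{1, (1 − p₀)/p₁} = 0.62511 / 0.87208 ≈ 0.7168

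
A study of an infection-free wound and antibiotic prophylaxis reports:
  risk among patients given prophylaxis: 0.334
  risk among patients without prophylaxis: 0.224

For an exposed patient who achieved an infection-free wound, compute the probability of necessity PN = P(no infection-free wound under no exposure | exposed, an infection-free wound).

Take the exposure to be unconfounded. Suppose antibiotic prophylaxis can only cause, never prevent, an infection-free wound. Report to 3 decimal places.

PN ≈ 0.329

Let p₁ = 0.334, p₀ = 0.224.
Under exogeneity and monotonicity, PN = (p₁ − p₀) / p₁.
PN = (0.334 − 0.224) / 0.334 = 0.11 / 0.334 ≈ 0.3293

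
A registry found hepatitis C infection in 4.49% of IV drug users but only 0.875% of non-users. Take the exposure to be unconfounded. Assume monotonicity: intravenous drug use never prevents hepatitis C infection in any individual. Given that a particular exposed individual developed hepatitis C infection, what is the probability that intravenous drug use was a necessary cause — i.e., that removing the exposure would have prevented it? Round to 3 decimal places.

p₁ = 0.0449, p₀ = 0.00875.
Under exogeneity and monotonicity, PN = (p₁ − p₀) / p₁.
PN = (0.0449 − 0.00875) / 0.0449 = 0.03615 / 0.0449 ≈ 0.8051

PN ≈ 0.805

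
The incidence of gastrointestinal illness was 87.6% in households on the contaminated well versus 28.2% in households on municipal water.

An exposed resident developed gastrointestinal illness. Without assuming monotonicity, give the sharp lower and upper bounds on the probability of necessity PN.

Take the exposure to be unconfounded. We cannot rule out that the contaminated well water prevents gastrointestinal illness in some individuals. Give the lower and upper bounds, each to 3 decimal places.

0.678 ≤ PN ≤ 0.820

p₁ = 0.876, p₀ = 0.282.
Under exogeneity alone the bounds on PN are max{0,(p₁−p₀)/p₁} ≤ PN ≤ min{1,(1−p₀)/p₁}.
  lower = (p₁ − p₀)/p₁ = 0.594 / 0.876 ≈ 0.6781
  upper = min{1, (1 − p₀)/p₁} = 0.718 / 0.876 ≈ 0.8196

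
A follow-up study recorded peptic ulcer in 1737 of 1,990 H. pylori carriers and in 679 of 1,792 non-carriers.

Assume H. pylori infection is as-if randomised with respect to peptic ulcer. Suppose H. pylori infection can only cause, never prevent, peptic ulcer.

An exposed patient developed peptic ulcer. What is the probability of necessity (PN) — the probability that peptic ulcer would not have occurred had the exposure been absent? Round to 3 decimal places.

PN ≈ 0.566

p₁ = P(outcome | exposed) = 1737/1990 = 0.87286
p₀ = P(outcome | unexposed) = 679/1792 = 0.37891
Under exogeneity and monotonicity, PN = (p₁ − p₀) / p₁.
PN = (0.87286 − 0.37891) / 0.87286 = 0.49396 / 0.87286 ≈ 0.5659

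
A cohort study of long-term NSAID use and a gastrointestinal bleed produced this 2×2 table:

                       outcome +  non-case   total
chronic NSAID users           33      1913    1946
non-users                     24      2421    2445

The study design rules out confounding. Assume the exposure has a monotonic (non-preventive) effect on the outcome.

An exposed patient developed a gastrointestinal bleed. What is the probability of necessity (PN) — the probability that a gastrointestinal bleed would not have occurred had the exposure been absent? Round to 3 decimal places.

PN ≈ 0.421

p₁ = P(outcome | exposed) = 33/1946 = 0.016958
p₀ = P(outcome | unexposed) = 24/2445 = 0.009816
Under exogeneity and monotonicity, PN = (p₁ − p₀)/p₁.
PN = (0.016958 − 0.009816) / 0.016958 ≈ 0.4212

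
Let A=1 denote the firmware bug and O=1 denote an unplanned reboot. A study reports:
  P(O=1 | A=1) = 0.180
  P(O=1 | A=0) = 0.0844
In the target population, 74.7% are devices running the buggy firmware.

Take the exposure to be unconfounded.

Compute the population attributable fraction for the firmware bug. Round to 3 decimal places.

PAF ≈ 0.458

Let p₁ = 0.18, p₀ = 0.0844.
Overall risk P(Y=1) = π·p₁ + (1−π)·p₀ = 0.747×0.18 + 0.253×0.0844 = 0.15581.
Under exogeneity, PAF = [P(Y=1) − p₀] / P(Y=1).
PAF = (0.15581 − 0.0844) / 0.15581 ≈ 0.4583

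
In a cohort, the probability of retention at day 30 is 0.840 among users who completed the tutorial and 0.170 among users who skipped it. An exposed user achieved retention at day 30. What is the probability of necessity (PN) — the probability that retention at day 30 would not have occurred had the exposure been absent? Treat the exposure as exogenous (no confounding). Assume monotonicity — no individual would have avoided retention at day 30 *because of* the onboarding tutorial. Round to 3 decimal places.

PN ≈ 0.798

Let p₁ = 0.84, p₀ = 0.17.
Under exogeneity and monotonicity, PN = (p₁ − p₀) / p₁.
PN = (0.84 − 0.17) / 0.84 = 0.67 / 0.84 ≈ 0.7976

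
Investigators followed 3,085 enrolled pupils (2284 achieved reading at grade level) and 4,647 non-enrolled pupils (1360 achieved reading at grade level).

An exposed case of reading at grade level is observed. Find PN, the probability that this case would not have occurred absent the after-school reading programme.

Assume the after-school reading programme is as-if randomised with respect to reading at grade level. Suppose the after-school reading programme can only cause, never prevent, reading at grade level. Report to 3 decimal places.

p₁ = P(outcome | exposed) = 2284/3085 = 0.74036
p₀ = P(outcome | unexposed) = 1360/4647 = 0.29266
Under exogeneity and monotonicity, PN = (p₁ − p₀) / p₁.
PN = (0.74036 − 0.29266) / 0.74036 = 0.44769 / 0.74036 ≈ 0.6047

PN ≈ 0.605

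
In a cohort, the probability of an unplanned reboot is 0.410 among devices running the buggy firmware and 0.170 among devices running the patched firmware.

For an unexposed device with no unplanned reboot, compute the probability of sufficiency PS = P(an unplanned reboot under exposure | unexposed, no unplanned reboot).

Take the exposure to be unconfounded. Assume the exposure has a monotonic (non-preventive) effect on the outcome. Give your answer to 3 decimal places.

PS ≈ 0.289

Let p₁ = 0.41, p₀ = 0.17.
Under exogeneity and monotonicity, PS = (p₁ − p₀) / (1 − p₀).
PS = (0.41 − 0.17) / (1 − 0.17) = 0.24 / 0.83 ≈ 0.2892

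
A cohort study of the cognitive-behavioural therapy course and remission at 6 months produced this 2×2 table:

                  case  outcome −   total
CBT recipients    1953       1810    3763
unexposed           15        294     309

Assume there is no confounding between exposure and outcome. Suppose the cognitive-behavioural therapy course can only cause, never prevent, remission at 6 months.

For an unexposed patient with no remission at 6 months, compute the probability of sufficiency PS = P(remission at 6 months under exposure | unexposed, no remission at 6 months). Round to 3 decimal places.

p₁ = P(outcome | exposed) = 1953/3763 = 0.519
p₀ = P(outcome | unexposed) = 15/309 = 0.048544
Under exogeneity and monotonicity, PS = (p₁ − p₀)/(1 − p₀).
PS = (0.519 − 0.048544) / 0.95146 ≈ 0.4945

PS ≈ 0.494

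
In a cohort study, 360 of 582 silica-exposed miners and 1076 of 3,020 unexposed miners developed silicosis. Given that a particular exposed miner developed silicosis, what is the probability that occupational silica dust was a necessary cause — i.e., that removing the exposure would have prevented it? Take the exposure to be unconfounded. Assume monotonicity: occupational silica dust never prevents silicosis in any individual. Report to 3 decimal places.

PN ≈ 0.424

p₁ = P(outcome | exposed) = 360/582 = 0.61856
p₀ = P(outcome | unexposed) = 1076/3020 = 0.35629
Under exogeneity and monotonicity, PN = (p₁ − p₀) / p₁.
PN = (0.61856 − 0.35629) / 0.61856 = 0.26227 / 0.61856 ≈ 0.4240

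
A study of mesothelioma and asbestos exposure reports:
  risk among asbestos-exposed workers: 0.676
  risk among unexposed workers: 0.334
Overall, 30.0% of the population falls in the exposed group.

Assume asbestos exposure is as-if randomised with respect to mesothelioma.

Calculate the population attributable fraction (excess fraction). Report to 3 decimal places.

Let p₁ = 0.676, p₀ = 0.334.
Overall risk P(Y=1) = π·p₁ + (1−π)·p₀ = 0.3×0.676 + 0.7×0.334 = 0.4366.
Under exogeneity, PAF = [P(Y=1) − p₀] / P(Y=1).
PAF = (0.4366 − 0.334) / 0.4366 ≈ 0.2350

PAF ≈ 0.235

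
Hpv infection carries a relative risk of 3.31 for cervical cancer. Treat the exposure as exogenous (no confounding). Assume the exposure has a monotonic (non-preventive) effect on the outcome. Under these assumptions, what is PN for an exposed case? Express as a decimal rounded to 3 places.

Under exogeneity and monotonicity, PN = (RR − 1) / RR = 1 − 1/RR.
PN = (3.31 − 1) / 3.31 = 2.31 / 3.31 ≈ 0.6979

PN ≈ 0.698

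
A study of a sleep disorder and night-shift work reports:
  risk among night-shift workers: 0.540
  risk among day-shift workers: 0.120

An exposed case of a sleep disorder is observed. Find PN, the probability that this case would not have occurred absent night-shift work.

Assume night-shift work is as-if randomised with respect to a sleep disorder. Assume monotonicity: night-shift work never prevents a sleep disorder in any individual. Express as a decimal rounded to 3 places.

Let p₁ = 0.54, p₀ = 0.12.
Under exogeneity and monotonicity, PN = (p₁ − p₀) / p₁.
PN = (0.54 − 0.12) / 0.54 = 0.42 / 0.54 ≈ 0.7778

PN ≈ 0.778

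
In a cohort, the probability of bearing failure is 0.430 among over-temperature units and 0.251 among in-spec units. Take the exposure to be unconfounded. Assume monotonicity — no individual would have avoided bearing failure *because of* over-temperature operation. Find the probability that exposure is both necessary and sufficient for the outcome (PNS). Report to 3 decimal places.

PNS ≈ 0.179

Let p₁ = 0.43, p₀ = 0.251.
Under exogeneity and monotonicity, PNS = p₁ − p₀.
PNS = 0.43 − 0.251 = 0.179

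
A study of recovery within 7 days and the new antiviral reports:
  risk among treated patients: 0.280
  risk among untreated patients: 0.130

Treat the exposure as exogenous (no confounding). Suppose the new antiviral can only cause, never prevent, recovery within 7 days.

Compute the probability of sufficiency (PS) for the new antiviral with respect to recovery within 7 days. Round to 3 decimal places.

PS ≈ 0.172

Let p₁ = 0.28, p₀ = 0.13.
Under exogeneity and monotonicity, PS = (p₁ − p₀) / (1 − p₀).
PS = (0.28 − 0.13) / (1 − 0.13) = 0.15 / 0.87 ≈ 0.1724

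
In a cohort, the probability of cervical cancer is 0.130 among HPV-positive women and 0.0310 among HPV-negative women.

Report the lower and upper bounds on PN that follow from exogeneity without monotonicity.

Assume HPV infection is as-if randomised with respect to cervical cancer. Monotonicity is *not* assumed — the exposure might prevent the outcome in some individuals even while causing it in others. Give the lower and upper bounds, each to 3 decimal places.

0.762 ≤ PN ≤ 1.000

Let p₁ = 0.13, p₀ = 0.031.
Under exogeneity alone the bounds on PN are max{0,(p₁−p₀)/p₁} ≤ PN ≤ min{1,(1−p₀)/p₁}.
  lower = (p₁ − p₀)/p₁ = 0.099 / 0.13 ≈ 0.7615
  upper = min{1, (1 − p₀)/p₁} = 0.969 / 0.13 ≈ 7.4538 → capped at 1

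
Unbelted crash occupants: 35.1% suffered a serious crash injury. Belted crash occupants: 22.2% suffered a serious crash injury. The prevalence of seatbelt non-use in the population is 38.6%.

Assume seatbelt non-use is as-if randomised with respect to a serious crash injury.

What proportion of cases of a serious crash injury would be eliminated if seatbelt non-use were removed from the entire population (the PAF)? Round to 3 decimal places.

PAF ≈ 0.183

p₁ = 0.351, p₀ = 0.222.
Overall risk P(Y=1) = π·p₁ + (1−π)·p₀ = 0.386×0.351 + 0.614×0.222 = 0.27179.
Under exogeneity, PAF = [P(Y=1) − p₀] / P(Y=1).
PAF = (0.27179 − 0.222) / 0.27179 ≈ 0.1832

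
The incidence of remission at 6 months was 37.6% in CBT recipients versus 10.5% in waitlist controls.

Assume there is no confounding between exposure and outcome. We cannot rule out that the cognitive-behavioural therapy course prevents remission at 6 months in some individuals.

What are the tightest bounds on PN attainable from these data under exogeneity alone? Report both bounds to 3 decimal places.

p₁ = 0.376, p₀ = 0.105.
Under exogeneity alone the bounds on PN are max{0,(p₁−p₀)/p₁} ≤ PN ≤ min{1,(1−p₀)/p₁}.
  lower = (p₁ − p₀)/p₁ = 0.271 / 0.376 ≈ 0.7207
  upper = min{1, (1 − p₀)/p₁} = 0.895 / 0.376 ≈ 2.3803 → capped at 1

0.721 ≤ PN ≤ 1.000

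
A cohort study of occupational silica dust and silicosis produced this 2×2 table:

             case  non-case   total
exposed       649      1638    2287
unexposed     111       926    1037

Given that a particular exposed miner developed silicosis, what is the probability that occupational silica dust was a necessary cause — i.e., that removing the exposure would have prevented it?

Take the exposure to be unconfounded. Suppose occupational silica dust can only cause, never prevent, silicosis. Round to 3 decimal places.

PN ≈ 0.623

p₁ = P(outcome | exposed) = 649/2287 = 0.28378
p₀ = P(outcome | unexposed) = 111/1037 = 0.10704
Under exogeneity and monotonicity, PN = (p₁ − p₀)/p₁.
PN = (0.28378 − 0.10704) / 0.28378 ≈ 0.6228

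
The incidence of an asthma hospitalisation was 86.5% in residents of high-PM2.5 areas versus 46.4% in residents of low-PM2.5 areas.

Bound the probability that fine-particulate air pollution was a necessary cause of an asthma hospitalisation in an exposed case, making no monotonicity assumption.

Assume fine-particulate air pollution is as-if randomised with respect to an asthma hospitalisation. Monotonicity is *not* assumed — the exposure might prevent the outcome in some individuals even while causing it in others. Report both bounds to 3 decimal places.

p₁ = 0.865, p₀ = 0.464.
Under exogeneity alone the bounds on PN are max{0,(p₁−p₀)/p₁} ≤ PN ≤ min{1,(1−p₀)/p₁}.
  lower = (p₁ − p₀)/p₁ = 0.401 / 0.865 ≈ 0.4636
  upper = min{1, (1 − p₀)/p₁} = 0.536 / 0.865 ≈ 0.6197

0.464 ≤ PN ≤ 0.620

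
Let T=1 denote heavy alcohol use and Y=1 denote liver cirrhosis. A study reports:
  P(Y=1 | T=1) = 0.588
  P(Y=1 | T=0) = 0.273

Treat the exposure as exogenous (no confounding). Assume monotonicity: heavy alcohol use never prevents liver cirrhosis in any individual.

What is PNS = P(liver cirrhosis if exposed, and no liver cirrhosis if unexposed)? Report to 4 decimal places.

PNS ≈ 0.3150

Let p₁ = 0.588, p₀ = 0.273.
Under exogeneity and monotonicity, PNS = p₁ − p₀.
PNS = 0.588 − 0.273 = 0.315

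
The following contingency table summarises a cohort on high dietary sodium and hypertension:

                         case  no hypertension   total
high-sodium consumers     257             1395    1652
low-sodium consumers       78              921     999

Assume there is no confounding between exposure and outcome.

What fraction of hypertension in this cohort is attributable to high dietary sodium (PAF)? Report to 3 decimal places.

PAF ≈ 0.382

p₁ = P(outcome | exposed) = 257/1652 = 0.15557
p₀ = P(outcome | unexposed) = 78/999 = 0.078078
Exposure prevalence π = 1652/2651 = 0.62316; overall risk P(Y=1) = 0.12637.
Under exogeneity, PAF = [P(Y=1) − p₀]/P(Y=1).
PAF = (0.12637 − 0.078078) / 0.12637 ≈ 0.3821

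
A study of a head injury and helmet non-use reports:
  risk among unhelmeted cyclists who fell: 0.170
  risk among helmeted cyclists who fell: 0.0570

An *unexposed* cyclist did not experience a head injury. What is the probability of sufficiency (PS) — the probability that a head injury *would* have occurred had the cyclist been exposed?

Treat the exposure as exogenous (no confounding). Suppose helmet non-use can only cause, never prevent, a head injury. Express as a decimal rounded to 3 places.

PS ≈ 0.120

Let p₁ = 0.17, p₀ = 0.057.
Under exogeneity and monotonicity, PS = (p₁ − p₀) / (1 − p₀).
PS = (0.17 − 0.057) / (1 − 0.057) = 0.113 / 0.943 ≈ 0.1198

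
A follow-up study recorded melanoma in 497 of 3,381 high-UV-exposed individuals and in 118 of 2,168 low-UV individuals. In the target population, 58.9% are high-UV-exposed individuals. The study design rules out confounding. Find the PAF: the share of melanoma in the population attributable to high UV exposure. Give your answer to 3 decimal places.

PAF ≈ 0.500

p₁ = P(outcome | exposed) = 497/3381 = 0.147
p₀ = P(outcome | unexposed) = 118/2168 = 0.054428
Overall risk P(Y=1) = π·p₁ + (1−π)·p₀ = 0.589×0.147 + 0.411×0.054428 = 0.10895.
Under exogeneity, PAF = [P(Y=1) − p₀] / P(Y=1).
PAF = (0.10895 − 0.054428) / 0.10895 ≈ 0.5004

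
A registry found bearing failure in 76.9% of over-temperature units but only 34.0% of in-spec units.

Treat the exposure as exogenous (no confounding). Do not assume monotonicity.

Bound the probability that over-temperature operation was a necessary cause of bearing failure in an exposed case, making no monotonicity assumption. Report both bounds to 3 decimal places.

p₁ = 0.769, p₀ = 0.34.
Under exogeneity alone the bounds on PN are max{0,(p₁−p₀)/p₁} ≤ PN ≤ min{1,(1−p₀)/p₁}.
  lower = (p₁ − p₀)/p₁ = 0.429 / 0.769 ≈ 0.5579
  upper = min{1, (1 − p₀)/p₁} = 0.66 / 0.769 ≈ 0.8583

0.558 ≤ PN ≤ 0.858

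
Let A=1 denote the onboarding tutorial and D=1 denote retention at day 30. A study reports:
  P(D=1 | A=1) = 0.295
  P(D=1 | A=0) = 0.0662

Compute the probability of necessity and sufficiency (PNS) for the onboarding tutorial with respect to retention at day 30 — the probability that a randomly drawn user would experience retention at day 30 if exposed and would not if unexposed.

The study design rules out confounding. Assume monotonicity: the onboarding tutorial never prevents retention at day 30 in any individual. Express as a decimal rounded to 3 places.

Let p₁ = 0.295, p₀ = 0.0662.
Under exogeneity and monotonicity, PNS = p₁ − p₀.
PNS = 0.295 − 0.0662 = 0.2288

PNS ≈ 0.229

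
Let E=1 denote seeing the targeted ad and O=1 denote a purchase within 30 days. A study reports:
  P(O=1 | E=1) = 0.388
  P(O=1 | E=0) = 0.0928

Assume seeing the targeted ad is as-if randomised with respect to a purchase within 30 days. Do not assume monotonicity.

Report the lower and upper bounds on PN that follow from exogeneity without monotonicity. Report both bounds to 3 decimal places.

0.761 ≤ PN ≤ 1.000

Let p₁ = 0.388, p₀ = 0.0928.
Under exogeneity alone the bounds on PN are max{0,(p₁−p₀)/p₁} ≤ PN ≤ min{1,(1−p₀)/p₁}.
  lower = (p₁ − p₀)/p₁ = 0.2952 / 0.388 ≈ 0.7608
  upper = min{1, (1 − p₀)/p₁} = 0.9072 / 0.388 ≈ 2.3381 → capped at 1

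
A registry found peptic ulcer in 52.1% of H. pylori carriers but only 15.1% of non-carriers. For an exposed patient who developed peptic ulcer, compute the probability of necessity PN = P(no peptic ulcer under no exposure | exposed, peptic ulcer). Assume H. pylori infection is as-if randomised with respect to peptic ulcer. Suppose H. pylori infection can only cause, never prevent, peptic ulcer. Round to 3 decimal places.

p₁ = 0.521, p₀ = 0.151.
Under exogeneity and monotonicity, PN = (p₁ − p₀) / p₁.
PN = (0.521 − 0.151) / 0.521 = 0.37 / 0.521 ≈ 0.7102

PN ≈ 0.710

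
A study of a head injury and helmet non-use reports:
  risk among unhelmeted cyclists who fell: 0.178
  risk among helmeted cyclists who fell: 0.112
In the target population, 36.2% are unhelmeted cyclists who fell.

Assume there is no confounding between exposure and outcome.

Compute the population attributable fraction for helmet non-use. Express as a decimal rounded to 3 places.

PAF ≈ 0.176

Let p₁ = 0.178, p₀ = 0.112.
Overall risk P(Y=1) = π·p₁ + (1−π)·p₀ = 0.362×0.178 + 0.638×0.112 = 0.13589.
Under exogeneity, PAF = [P(Y=1) − p₀] / P(Y=1).
PAF = (0.13589 − 0.112) / 0.13589 ≈ 0.1758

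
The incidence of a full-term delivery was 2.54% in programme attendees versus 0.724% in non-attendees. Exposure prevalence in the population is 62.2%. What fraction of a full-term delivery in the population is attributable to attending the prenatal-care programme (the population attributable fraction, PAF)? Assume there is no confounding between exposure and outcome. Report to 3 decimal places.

p₁ = 0.0254, p₀ = 0.00724.
Overall risk P(Y=1) = π·p₁ + (1−π)·p₀ = 0.622×0.0254 + 0.378×0.00724 = 0.018536.
Under exogeneity, PAF = [P(Y=1) − p₀] / P(Y=1).
PAF = (0.018536 − 0.00724) / 0.018536 ≈ 0.6094

PAF ≈ 0.609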